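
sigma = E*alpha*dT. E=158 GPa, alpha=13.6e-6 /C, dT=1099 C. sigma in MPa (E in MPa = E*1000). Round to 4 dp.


sigma = 158*1000 * 13.6e-6 * 1099 = 2361.5312 MPa


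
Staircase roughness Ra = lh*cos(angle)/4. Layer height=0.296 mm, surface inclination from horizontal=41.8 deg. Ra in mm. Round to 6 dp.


Ra = 0.296 * cos(41.8) / 4 = 0.055165 mm


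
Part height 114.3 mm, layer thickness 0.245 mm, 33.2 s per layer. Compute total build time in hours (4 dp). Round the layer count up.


Layers = ceil(114.3/0.245) = 467
t = 467 * 33.2 / 3600 = 4.3068 hrs


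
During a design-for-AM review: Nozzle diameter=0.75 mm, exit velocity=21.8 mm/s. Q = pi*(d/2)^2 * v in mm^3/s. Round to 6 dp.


A = pi*(0.75/2)^2 = 0.44178647 mm^2
Q = 0.44178647 * 21.8 = 9.630945 mm^3/s


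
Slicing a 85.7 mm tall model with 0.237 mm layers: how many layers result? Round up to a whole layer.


Layers = ceil(85.7/0.237) = 362


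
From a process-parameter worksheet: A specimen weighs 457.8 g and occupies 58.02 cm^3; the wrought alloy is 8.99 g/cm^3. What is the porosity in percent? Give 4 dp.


rho_part = 457.8 / 58.02 = 7.89038263 g/cm^3
Porosity = (1 - 7.89038263/8.99)*100 = 12.2316 %


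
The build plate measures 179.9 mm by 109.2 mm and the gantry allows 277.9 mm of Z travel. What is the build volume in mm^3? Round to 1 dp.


V = 179.9 * 109.2 * 277.9 = 5459367.7 mm^3


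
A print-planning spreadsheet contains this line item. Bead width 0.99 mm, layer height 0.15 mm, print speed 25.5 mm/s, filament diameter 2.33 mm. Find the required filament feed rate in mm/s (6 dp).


Q = 0.99 * 0.15 * 25.5 = 3.78675 mm^3/s
A_fil = pi*(2.33/2)^2 = 4.26384809 mm^2
v_feed = 3.78675 / 4.26384809 = 0.888106 mm/s


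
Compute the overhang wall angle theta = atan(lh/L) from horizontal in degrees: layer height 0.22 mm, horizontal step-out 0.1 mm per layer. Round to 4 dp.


angle = atan(0.22/0.1) = 65.556 degrees


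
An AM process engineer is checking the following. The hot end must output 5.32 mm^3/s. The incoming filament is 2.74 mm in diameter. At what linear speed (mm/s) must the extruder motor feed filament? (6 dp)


A = pi*(2.74/2)^2 = 5.896455
v = 5.32 / 5.896455 = 0.902237 mm/s


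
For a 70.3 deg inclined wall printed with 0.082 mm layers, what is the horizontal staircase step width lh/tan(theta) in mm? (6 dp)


step = 0.082 / tan(70.3) = 0.02936 mm


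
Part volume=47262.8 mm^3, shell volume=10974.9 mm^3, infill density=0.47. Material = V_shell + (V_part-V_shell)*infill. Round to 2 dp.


V_infill = (47262.8 - 10974.9) * 0.47 = 17055.31
V_total = 10974.9 + 17055.31 = 28030.21 mm^3


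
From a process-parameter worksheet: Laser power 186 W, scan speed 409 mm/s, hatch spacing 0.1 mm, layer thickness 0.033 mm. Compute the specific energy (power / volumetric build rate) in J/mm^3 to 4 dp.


Build rate = 409 * 0.1 * 0.033 = 1.3497 mm^3/s
SE = 186 / 1.3497 = 137.8084 J/mm^3


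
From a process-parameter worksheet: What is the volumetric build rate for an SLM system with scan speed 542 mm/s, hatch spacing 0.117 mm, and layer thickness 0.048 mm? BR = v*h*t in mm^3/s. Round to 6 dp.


Rate = 542 * 0.117 * 0.048 = 3.043872 mm^3/s


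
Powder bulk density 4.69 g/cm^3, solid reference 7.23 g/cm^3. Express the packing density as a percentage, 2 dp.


Packing = (4.69/7.23)*100 = 64.87 %


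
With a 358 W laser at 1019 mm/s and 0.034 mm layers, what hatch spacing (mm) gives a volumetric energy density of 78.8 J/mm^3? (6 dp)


h = 358 / (78.8*1019*0.034) = 0.13113 mm


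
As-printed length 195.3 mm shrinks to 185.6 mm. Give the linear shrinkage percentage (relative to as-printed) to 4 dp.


Shrinkage = ((195.3-185.6)/195.3)*100 = 4.9667 %


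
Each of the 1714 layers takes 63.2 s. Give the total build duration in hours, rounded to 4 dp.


t = 1714 * 63.2 / 3600 = 30.0902 hrs


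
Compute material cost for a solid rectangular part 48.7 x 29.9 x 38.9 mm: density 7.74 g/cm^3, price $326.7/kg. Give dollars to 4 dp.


V = 48.7 * 29.9 * 38.9 = 56643.457 mm^3 = 56.643457 cm^3
Mass = 56.643457 * 7.74 / 1000 = 0.43842036 kg
Cost = 0.43842036 * 326.7 = 143.2319 $


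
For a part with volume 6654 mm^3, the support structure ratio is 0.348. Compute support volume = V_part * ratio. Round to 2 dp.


V_support = 6654 * 0.348 = 2315.59 mm^3


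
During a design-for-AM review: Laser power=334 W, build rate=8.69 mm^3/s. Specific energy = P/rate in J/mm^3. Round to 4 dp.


SE = 334 / 8.69 = 38.435 J/mm^3


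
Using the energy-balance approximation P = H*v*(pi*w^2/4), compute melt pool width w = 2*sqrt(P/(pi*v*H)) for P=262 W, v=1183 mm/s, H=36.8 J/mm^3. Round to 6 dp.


w = 2*sqrt(262/(pi*1183*36.8)) = 0.087537 mm


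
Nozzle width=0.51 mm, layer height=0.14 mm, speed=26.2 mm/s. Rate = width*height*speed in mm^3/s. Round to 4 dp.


Rate = 0.51 * 0.14 * 26.2 = 1.8707 mm^3/s


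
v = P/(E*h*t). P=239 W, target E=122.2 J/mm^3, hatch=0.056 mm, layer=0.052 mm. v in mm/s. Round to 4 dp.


v = 239 / (122.2*0.056*0.052) = 671.6381 mm/s


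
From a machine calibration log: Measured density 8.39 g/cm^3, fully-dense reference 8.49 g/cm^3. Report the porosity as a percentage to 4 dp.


Porosity = (1-8.39/8.49)*100 = 1.1779 %


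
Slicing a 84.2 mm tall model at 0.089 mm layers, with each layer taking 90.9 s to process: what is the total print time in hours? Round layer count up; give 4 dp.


Layers = ceil(84.2/0.089) = 947
t = 947 * 90.9 / 3600 = 23.9118 hrs


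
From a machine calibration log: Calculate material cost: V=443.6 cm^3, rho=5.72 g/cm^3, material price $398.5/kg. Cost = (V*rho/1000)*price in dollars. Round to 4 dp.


Mass = 443.6*5.72/1000 = 2.537392 kg
Cost = 2.537392 * 398.5 = 1011.1507 $


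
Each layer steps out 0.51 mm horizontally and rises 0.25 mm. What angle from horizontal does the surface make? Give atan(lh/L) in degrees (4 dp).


angle = atan(0.25/0.51) = 26.1139 degrees


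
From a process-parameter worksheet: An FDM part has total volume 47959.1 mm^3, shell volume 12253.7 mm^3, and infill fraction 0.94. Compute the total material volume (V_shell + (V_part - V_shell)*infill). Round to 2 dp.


V_infill = (47959.1 - 12253.7) * 0.94 = 33563.08
V_total = 12253.7 + 33563.08 = 45816.78 mm^3


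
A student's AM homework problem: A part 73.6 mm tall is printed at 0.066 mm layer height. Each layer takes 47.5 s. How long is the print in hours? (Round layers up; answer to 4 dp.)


Layers = ceil(73.6/0.066) = 1116
t = 1116 * 47.5 / 3600 = 14.725 hrs


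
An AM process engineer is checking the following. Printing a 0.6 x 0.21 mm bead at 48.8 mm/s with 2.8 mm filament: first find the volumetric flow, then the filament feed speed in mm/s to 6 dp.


Q = 0.6 * 0.21 * 48.8 = 6.1488 mm^3/s
A_fil = pi*(2.8/2)^2 = 6.1575216 mm^2
v_feed = 6.1488 / 6.1575216 = 0.998584 mm/s


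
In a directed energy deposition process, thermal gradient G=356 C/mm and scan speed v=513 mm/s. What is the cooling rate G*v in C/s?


CR = 356 * 513 = 182628 C/s


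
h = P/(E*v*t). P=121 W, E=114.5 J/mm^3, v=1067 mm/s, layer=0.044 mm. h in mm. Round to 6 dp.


h = 121 / (114.5*1067*0.044) = 0.022509 mm


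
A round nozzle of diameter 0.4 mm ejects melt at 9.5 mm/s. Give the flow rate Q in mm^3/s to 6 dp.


A = pi*(0.4/2)^2 = 0.12566371 mm^2
Q = 0.12566371 * 9.5 = 1.193805 mm^3/s


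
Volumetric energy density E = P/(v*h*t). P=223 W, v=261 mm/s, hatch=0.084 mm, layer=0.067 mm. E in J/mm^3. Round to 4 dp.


E = 223 / (261*0.084*0.067) = 151.8135 J/mm^3


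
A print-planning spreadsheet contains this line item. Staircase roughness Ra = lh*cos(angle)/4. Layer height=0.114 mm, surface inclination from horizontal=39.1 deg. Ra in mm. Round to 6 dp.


Ra = 0.114 * cos(39.1) / 4 = 0.022117 mm


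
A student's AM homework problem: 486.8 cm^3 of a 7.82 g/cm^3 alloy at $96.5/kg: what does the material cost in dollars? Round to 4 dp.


Mass = 486.8*7.82/1000 = 3.806776 kg
Cost = 3.806776 * 96.5 = 367.3539 $


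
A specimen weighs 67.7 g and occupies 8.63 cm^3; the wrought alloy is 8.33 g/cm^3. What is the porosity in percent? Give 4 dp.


rho_part = 67.7 / 8.63 = 7.84472769 g/cm^3
Porosity = (1 - 7.84472769/8.33)*100 = 5.8256 %


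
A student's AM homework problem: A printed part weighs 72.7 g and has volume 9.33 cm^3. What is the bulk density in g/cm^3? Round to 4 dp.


rho = 72.7 / 9.33 = 7.7921 g/cm^3


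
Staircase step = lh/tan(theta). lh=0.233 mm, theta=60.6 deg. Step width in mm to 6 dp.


step = 0.233 / tan(60.6) = 0.131289 mm


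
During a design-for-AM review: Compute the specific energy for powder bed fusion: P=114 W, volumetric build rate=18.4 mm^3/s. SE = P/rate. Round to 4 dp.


SE = 114 / 18.4 = 6.1957 J/mm^3


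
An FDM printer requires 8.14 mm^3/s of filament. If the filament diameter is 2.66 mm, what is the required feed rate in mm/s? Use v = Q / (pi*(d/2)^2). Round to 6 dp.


A = pi*(2.66/2)^2 = 5.557163
v = 8.14 / 5.557163 = 1.464776 mm/s


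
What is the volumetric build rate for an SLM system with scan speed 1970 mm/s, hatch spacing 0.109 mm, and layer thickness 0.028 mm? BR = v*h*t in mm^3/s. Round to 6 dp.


Rate = 1970 * 0.109 * 0.028 = 6.01244 mm^3/s


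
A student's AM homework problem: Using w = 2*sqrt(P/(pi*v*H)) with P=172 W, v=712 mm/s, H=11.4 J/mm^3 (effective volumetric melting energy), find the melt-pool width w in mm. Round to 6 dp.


w = 2*sqrt(172/(pi*712*11.4)) = 0.164258 mm


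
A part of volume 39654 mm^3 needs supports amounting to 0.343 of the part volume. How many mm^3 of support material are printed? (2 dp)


V_support = 39654 * 0.343 = 13601.32 mm^3


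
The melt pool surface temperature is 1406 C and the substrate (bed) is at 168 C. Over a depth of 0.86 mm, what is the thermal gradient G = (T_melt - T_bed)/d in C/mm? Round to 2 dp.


G = (1406-168)/0.86 = 1439.53 C/mm


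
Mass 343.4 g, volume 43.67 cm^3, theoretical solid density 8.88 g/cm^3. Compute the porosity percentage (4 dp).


rho_part = 343.4 / 43.67 = 7.86352187 g/cm^3
Porosity = (1 - 7.86352187/8.88)*100 = 11.4468 %


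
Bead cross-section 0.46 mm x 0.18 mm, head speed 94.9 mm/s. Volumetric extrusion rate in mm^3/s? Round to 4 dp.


Rate = 0.46 * 0.18 * 94.9 = 7.8577 mm^3/s


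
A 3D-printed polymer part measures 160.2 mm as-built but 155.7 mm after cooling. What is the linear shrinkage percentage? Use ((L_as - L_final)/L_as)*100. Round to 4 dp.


Shrinkage = ((160.2-155.7)/160.2)*100 = 2.809 %


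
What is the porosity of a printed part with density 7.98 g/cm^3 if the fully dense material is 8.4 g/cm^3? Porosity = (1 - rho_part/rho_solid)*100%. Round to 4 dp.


Porosity = (1-7.98/8.4)*100 = 5.0 %


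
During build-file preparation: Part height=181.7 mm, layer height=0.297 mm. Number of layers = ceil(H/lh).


Layers = ceil(181.7/0.297) = 612


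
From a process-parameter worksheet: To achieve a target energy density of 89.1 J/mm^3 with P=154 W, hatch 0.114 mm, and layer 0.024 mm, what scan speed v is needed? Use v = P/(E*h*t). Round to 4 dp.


v = 154 / (89.1*0.114*0.024) = 631.7233 mm/s


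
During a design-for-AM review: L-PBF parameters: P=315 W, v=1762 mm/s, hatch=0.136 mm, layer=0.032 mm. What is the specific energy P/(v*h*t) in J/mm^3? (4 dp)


Build rate = 1762 * 0.136 * 0.032 = 7.668224 mm^3/s
SE = 315 / 7.668224 = 41.0786 J/mm^3


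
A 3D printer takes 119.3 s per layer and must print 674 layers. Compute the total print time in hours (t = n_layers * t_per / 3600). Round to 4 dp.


t = 674 * 119.3 / 3600 = 22.3356 hrs


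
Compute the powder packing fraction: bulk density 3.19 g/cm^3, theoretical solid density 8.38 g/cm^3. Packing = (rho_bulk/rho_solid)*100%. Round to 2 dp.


Packing = (3.19/8.38)*100 = 38.07 %


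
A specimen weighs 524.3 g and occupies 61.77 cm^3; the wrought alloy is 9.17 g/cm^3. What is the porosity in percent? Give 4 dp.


rho_part = 524.3 / 61.77 = 8.48793913 g/cm^3
Porosity = (1 - 8.48793913/9.17)*100 = 7.438 %


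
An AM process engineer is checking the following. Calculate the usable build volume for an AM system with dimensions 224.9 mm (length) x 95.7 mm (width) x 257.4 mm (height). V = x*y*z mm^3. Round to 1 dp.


V = 224.9 * 95.7 * 257.4 = 5540002.2 mm^3


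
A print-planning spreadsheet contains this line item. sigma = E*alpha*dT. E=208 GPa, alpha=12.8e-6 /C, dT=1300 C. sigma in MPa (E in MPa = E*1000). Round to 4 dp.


sigma = 208*1000 * 12.8e-6 * 1300 = 3461.12 MPa


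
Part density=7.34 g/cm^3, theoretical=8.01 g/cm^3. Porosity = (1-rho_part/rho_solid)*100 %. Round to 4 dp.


Porosity = (1-7.34/8.01)*100 = 8.3645 %


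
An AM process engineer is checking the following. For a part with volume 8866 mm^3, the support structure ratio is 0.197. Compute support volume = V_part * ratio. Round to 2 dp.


V_support = 8866 * 0.197 = 1746.6 mm^3


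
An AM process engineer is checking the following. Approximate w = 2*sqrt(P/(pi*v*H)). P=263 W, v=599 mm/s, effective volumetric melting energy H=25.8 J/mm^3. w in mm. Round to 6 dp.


w = 2*sqrt(263/(pi*599*25.8)) = 0.147201 mm


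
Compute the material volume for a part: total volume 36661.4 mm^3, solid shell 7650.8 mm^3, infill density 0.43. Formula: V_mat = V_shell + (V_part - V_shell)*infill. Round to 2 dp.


V_infill = (36661.4 - 7650.8) * 0.43 = 12474.56
V_total = 7650.8 + 12474.56 = 20125.36 mm^3


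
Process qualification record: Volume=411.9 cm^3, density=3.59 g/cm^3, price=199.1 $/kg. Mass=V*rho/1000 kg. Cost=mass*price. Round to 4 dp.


Mass = 411.9*3.59/1000 = 1.478721 kg
Cost = 1.478721 * 199.1 = 294.4134 $


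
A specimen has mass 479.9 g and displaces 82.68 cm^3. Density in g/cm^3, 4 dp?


rho = 479.9 / 82.68 = 5.8043 g/cm^3


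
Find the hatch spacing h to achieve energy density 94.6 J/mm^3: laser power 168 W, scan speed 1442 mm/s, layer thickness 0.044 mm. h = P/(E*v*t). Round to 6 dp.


h = 168 / (94.6*1442*0.044) = 0.02799 mm


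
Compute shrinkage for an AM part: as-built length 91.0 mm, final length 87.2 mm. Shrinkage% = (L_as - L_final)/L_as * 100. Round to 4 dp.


Shrinkage = ((91.0-87.2)/91.0)*100 = 4.1758 %


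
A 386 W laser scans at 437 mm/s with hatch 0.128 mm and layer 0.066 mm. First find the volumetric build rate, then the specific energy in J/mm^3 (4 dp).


Build rate = 437 * 0.128 * 0.066 = 3.691776 mm^3/s
SE = 386 / 3.691776 = 104.5567 J/mm^3


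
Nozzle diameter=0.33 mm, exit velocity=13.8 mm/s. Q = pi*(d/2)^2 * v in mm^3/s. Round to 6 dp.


A = pi*(0.33/2)^2 = 0.08552986 mm^2
Q = 0.08552986 * 13.8 = 1.180312 mm^3/s


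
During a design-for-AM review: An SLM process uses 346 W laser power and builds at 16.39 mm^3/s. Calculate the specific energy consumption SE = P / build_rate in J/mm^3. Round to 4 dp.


SE = 346 / 16.39 = 21.1104 J/mm^3


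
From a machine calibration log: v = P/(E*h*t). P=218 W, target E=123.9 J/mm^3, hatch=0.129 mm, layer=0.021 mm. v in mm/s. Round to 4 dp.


v = 218 / (123.9*0.129*0.021) = 649.4956 mm/s


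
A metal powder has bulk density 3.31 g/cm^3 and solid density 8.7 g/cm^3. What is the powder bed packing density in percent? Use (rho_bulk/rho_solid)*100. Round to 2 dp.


Packing = (3.31/8.7)*100 = 38.05 %


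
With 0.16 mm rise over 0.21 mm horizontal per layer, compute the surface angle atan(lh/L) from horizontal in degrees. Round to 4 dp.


angle = atan(0.16/0.21) = 37.3039 degrees


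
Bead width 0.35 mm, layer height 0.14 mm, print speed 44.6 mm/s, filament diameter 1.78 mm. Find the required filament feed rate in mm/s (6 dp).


Q = 0.35 * 0.14 * 44.6 = 2.1854 mm^3/s
A_fil = pi*(1.78/2)^2 = 2.48845554 mm^2
v_feed = 2.1854 / 2.48845554 = 0.878215 mm/s


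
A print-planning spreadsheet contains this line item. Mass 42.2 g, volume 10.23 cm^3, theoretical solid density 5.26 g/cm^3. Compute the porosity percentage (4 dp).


rho_part = 42.2 / 10.23 = 4.12512219 g/cm^3
Porosity = (1 - 4.12512219/5.26)*100 = 21.5756 %


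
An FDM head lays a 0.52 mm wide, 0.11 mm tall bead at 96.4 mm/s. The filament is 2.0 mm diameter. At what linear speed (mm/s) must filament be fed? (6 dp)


Q = 0.52 * 0.11 * 96.4 = 5.51408 mm^3/s
A_fil = pi*(2.0/2)^2 = 3.14159265 mm^2
v_feed = 5.51408 / 3.14159265 = 1.755186 mm/s


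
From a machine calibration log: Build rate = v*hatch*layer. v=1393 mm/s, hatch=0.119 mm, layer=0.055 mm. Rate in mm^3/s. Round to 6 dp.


Rate = 1393 * 0.119 * 0.055 = 9.117185 mm^3/s


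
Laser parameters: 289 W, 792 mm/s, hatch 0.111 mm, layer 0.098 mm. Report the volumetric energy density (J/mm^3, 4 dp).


E = 289 / (792*0.111*0.098) = 33.5447 J/mm^3


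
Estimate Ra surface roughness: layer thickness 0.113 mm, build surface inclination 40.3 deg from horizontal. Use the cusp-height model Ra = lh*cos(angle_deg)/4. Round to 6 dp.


Ra = 0.113 * cos(40.3) / 4 = 0.021545 mm


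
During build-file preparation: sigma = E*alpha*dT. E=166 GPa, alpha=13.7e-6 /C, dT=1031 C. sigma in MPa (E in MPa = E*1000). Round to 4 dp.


sigma = 166*1000 * 13.7e-6 * 1031 = 2344.7002 MPa


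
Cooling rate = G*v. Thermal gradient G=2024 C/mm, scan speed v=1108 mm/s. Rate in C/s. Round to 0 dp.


CR = 2024 * 1108 = 2242592 C/s


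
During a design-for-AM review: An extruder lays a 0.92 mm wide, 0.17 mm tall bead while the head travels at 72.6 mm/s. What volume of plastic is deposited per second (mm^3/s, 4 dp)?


Rate = 0.92 * 0.17 * 72.6 = 11.3546 mm^3/s


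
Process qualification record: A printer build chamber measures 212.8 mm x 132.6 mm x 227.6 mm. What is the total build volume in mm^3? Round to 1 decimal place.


V = 212.8 * 132.6 * 227.6 = 6422252.9 mm^3


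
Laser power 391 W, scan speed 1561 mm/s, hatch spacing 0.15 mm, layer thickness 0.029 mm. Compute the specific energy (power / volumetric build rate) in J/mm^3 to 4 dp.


Build rate = 1561 * 0.15 * 0.029 = 6.79035 mm^3/s
SE = 391 / 6.79035 = 57.5817 J/mm^3


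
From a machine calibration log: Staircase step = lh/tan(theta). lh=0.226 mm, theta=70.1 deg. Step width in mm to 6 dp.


step = 0.226 / tan(70.1) = 0.081811 mm


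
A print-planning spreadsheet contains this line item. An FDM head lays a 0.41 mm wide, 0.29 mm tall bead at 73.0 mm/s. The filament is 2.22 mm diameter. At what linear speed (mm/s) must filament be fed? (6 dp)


Q = 0.41 * 0.29 * 73.0 = 8.6797 mm^3/s
A_fil = pi*(2.22/2)^2 = 3.87075631 mm^2
v_feed = 8.6797 / 3.87075631 = 2.242378 mm/s


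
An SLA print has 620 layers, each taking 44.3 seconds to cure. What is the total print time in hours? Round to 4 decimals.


t = 620 * 44.3 / 3600 = 7.6294 hrs


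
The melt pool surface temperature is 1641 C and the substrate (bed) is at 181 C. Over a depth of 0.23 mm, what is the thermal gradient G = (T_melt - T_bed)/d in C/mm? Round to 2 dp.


G = (1641-181)/0.23 = 6347.83 C/mm


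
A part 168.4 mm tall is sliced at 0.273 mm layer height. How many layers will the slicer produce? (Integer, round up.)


Layers = ceil(168.4/0.273) = 617


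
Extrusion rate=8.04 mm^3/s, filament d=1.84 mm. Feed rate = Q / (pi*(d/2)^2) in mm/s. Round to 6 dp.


A = pi*(1.84/2)^2 = 2.659044
v = 8.04 / 2.659044 = 3.023643 mm/s


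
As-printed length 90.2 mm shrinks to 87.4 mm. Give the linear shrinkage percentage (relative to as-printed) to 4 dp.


Shrinkage = ((90.2-87.4)/90.2)*100 = 3.1042 %


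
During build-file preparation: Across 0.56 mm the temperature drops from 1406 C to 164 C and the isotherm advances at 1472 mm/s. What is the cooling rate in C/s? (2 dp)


G = (1406-164)/0.56 = 2217.85714286 C/mm
CR = 2217.85714286 * 1472 = 3264685.71 C/s


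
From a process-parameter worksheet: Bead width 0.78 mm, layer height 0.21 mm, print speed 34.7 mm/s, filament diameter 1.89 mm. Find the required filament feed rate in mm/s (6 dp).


Q = 0.78 * 0.21 * 34.7 = 5.68386 mm^3/s
A_fil = pi*(1.89/2)^2 = 2.80552078 mm^2
v_feed = 5.68386 / 2.80552078 = 2.025955 mm/s


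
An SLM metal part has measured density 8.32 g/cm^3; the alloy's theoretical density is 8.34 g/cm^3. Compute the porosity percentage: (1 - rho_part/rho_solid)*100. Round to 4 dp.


Porosity = (1-8.32/8.34)*100 = 0.2398 %


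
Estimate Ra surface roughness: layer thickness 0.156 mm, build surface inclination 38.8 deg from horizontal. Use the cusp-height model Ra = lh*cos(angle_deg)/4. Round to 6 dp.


Ra = 0.156 * cos(38.8) / 4 = 0.030394 mm


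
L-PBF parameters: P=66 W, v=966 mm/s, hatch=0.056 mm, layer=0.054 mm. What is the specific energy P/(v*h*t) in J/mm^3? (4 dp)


Build rate = 966 * 0.056 * 0.054 = 2.921184 mm^3/s
SE = 66 / 2.921184 = 22.5936 J/mm^3


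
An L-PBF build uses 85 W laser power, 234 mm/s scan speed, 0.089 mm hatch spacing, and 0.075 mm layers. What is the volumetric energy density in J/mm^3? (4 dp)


E = 85 / (234*0.089*0.075) = 54.4192 J/mm^3


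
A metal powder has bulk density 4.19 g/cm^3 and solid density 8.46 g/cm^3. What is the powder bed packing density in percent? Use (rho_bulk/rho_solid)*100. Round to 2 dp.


Packing = (4.19/8.46)*100 = 49.53 %


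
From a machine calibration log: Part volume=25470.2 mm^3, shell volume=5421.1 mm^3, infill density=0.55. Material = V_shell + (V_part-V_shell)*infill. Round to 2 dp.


V_infill = (25470.2 - 5421.1) * 0.55 = 11027.01
V_total = 5421.1 + 11027.01 = 16448.11 mm^3


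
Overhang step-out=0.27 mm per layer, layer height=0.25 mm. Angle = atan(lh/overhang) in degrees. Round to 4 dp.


angle = atan(0.25/0.27) = 42.7974 degrees


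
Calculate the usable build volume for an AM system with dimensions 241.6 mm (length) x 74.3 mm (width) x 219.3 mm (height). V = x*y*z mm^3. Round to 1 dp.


V = 241.6 * 74.3 * 219.3 = 3936628.0 mm^3


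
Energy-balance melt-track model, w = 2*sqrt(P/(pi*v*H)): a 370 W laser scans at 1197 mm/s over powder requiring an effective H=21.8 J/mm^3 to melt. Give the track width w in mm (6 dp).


w = 2*sqrt(370/(pi*1197*21.8)) = 0.134363 mm


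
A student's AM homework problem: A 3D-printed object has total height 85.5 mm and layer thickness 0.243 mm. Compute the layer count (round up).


Layers = ceil(85.5/0.243) = 352


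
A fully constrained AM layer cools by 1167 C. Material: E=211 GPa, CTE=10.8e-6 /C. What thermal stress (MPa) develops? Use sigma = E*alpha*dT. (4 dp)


sigma = 211*1000 * 10.8e-6 * 1167 = 2659.3596 MPa


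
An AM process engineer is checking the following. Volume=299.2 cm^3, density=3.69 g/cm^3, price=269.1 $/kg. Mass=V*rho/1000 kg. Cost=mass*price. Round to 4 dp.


Mass = 299.2*3.69/1000 = 1.104048 kg
Cost = 1.104048 * 269.1 = 297.0993 $


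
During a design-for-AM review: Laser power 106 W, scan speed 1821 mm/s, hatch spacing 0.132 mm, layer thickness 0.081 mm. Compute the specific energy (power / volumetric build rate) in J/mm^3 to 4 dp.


Build rate = 1821 * 0.132 * 0.081 = 19.470132 mm^3/s
SE = 106 / 19.470132 = 5.4442 J/mm^3


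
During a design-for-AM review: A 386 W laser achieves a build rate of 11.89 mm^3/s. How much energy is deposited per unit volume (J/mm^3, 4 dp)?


SE = 386 / 11.89 = 32.4643 J/mm^3


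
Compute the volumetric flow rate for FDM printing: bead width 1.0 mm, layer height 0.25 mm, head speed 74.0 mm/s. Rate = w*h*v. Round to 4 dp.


Rate = 1.0 * 0.25 * 74.0 = 18.5 mm^3/s


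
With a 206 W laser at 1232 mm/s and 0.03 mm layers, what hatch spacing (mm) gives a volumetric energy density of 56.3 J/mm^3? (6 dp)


h = 206 / (56.3*1232*0.03) = 0.098998 mm


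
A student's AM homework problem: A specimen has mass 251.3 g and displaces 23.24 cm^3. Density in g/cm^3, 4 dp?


rho = 251.3 / 23.24 = 10.8133 g/cm^3


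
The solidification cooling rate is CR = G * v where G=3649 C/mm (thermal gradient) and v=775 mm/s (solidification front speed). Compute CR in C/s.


CR = 3649 * 775 = 2827975 C/s


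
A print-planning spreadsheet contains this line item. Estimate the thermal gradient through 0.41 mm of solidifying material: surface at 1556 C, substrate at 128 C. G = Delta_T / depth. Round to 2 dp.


G = (1556-128)/0.41 = 3482.93 C/mm


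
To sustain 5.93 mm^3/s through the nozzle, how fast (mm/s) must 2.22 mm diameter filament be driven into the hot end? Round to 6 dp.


A = pi*(2.22/2)^2 = 3.870756
v = 5.93 / 3.870756 = 1.532 mm/s


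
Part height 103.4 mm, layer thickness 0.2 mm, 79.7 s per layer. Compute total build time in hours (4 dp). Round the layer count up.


Layers = ceil(103.4/0.2) = 517
t = 517 * 79.7 / 3600 = 11.4458 hrs


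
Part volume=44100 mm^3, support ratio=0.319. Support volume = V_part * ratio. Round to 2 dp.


V_support = 44100 * 0.319 = 14067.9 mm^3


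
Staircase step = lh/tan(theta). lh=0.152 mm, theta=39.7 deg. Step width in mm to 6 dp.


step = 0.152 / tan(39.7) = 0.183085 mm


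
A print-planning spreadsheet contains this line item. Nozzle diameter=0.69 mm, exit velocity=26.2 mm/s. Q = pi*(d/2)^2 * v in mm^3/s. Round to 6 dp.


A = pi*(0.69/2)^2 = 0.37392807 mm^2
Q = 0.37392807 * 26.2 = 9.796915 mm^3/s


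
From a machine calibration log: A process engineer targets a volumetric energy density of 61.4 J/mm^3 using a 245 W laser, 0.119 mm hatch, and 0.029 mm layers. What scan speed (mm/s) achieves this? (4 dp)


v = 245 / (61.4*0.119*0.029) = 1156.2527 mm/s


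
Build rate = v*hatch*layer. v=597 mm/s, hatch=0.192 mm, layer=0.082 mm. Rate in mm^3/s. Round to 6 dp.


Rate = 597 * 0.192 * 0.082 = 9.399168 mm^3/s


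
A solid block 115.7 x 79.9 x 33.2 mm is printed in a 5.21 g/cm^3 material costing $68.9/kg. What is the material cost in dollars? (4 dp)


V = 115.7 * 79.9 * 33.2 = 306915.076 mm^3 = 306.915076 cm^3
Mass = 306.915076 * 5.21 / 1000 = 1.59902755 kg
Cost = 1.59902755 * 68.9 = 110.173 $


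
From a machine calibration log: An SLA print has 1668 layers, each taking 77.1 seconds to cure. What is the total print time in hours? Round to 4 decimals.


t = 1668 * 77.1 / 3600 = 35.723 hrs


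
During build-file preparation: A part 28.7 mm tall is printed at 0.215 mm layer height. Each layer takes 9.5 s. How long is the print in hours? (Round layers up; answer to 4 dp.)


Layers = ceil(28.7/0.215) = 134
t = 134 * 9.5 / 3600 = 0.3536 hrs


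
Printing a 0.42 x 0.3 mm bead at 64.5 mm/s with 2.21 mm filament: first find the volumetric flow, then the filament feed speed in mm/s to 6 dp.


Q = 0.42 * 0.3 * 64.5 = 8.127 mm^3/s
A_fil = pi*(2.21/2)^2 = 3.83596317 mm^2
v_feed = 8.127 / 3.83596317 = 2.118633 mm/s


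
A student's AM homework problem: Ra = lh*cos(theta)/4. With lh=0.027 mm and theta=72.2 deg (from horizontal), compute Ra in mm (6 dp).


Ra = 0.027 * cos(72.2) / 4 = 0.002063 mm


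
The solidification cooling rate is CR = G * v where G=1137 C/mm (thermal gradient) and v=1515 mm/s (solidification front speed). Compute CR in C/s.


CR = 1137 * 1515 = 1722555 C/s


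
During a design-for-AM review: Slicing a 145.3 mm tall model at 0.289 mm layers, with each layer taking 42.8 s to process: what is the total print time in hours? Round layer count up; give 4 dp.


Layers = ceil(145.3/0.289) = 503
t = 503 * 42.8 / 3600 = 5.9801 hrs


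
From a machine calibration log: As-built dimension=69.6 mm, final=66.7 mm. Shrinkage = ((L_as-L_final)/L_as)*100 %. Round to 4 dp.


Shrinkage = ((69.6-66.7)/69.6)*100 = 4.1667 %


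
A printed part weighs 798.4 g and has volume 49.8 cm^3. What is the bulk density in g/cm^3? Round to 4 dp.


rho = 798.4 / 49.8 = 16.0321 g/cm^3


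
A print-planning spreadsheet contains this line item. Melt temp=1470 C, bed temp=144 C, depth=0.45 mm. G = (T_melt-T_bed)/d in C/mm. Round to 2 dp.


G = (1470-144)/0.45 = 2946.67 C/mm


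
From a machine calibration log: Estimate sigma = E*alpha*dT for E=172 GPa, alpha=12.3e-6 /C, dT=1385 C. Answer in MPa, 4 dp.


sigma = 172*1000 * 12.3e-6 * 1385 = 2930.106 MPa


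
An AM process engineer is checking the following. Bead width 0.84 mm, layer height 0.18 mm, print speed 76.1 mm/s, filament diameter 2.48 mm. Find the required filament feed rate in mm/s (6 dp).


Q = 0.84 * 0.18 * 76.1 = 11.50632 mm^3/s
A_fil = pi*(2.48/2)^2 = 4.83051286 mm^2
v_feed = 11.50632 / 4.83051286 = 2.382008 mm/s


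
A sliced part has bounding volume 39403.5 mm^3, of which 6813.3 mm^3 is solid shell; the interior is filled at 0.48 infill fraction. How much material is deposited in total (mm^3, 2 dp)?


V_infill = (39403.5 - 6813.3) * 0.48 = 15643.3
V_total = 6813.3 + 15643.3 = 22456.6 mm^3


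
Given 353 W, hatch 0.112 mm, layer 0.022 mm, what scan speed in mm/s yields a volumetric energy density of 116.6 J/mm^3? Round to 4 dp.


v = 353 / (116.6*0.112*0.022) = 1228.6706 mm/s


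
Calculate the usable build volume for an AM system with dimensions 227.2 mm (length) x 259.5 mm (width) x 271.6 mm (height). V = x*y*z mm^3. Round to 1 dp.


V = 227.2 * 259.5 * 271.6 = 16013101.4 mm^3


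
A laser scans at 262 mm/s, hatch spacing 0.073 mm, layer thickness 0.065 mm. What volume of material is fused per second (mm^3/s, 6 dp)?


Rate = 262 * 0.073 * 0.065 = 1.24319 mm^3/s


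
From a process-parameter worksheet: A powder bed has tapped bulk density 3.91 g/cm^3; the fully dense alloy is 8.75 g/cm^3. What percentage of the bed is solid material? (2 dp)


Packing = (3.91/8.75)*100 = 44.69 %


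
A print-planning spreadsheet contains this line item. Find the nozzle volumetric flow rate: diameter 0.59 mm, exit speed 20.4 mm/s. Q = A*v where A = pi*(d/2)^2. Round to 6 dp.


A = pi*(0.59/2)^2 = 0.2733971 mm^2
Q = 0.2733971 * 20.4 = 5.577301 mm^3/s


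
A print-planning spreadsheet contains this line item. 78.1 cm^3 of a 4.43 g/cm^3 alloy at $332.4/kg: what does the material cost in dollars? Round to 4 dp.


Mass = 78.1*4.43/1000 = 0.345983 kg
Cost = 0.345983 * 332.4 = 115.0047 $


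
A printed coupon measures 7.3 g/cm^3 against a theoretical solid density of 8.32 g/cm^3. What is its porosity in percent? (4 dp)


Porosity = (1-7.3/8.32)*100 = 12.2596 %


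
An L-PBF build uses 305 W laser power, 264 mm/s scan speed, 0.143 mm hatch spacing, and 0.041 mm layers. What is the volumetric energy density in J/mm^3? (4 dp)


E = 305 / (264*0.143*0.041) = 197.0498 J/mm^3


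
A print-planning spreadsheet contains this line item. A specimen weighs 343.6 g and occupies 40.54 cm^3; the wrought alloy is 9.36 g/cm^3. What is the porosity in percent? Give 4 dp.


rho_part = 343.6 / 40.54 = 8.47557967 g/cm^3
Porosity = (1 - 8.47557967/9.36)*100 = 9.4489 %


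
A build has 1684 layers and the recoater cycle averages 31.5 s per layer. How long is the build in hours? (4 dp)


t = 1684 * 31.5 / 3600 = 14.735 hrs


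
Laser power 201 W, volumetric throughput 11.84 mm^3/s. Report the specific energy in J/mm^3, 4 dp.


SE = 201 / 11.84 = 16.9764 J/mm^3


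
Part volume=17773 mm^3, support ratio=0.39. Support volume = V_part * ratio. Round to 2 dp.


V_support = 17773 * 0.39 = 6931.47 mm^3


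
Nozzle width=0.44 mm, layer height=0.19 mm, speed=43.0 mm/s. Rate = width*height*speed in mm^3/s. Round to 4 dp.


Rate = 0.44 * 0.19 * 43.0 = 3.5948 mm^3/s


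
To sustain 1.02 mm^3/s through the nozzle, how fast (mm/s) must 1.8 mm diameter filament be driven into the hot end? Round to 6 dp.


A = pi*(1.8/2)^2 = 2.54469
v = 1.02 / 2.54469 = 0.400835 mm/s


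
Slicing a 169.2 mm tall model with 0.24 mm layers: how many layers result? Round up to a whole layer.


Layers = ceil(169.2/0.24) = 705


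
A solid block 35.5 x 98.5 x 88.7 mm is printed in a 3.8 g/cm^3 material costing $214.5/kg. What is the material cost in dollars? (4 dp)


V = 35.5 * 98.5 * 88.7 = 310161.725 mm^3 = 310.161725 cm^3
Mass = 310.161725 * 3.8 / 1000 = 1.17861456 kg
Cost = 1.17861456 * 214.5 = 252.8128 $


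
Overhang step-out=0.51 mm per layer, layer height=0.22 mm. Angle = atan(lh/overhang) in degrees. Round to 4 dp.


angle = atan(0.22/0.51) = 23.334 degrees


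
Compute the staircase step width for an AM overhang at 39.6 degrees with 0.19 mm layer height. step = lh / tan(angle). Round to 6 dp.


step = 0.19 / tan(39.6) = 0.229671 mm


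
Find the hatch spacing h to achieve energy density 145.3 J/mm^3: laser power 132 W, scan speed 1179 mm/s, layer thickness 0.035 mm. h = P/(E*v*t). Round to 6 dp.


h = 132 / (145.3*1179*0.035) = 0.022015 mm


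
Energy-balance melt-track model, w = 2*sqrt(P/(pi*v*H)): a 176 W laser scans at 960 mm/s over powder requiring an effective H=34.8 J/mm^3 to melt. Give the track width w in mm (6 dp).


w = 2*sqrt(176/(pi*960*34.8)) = 0.0819 mm


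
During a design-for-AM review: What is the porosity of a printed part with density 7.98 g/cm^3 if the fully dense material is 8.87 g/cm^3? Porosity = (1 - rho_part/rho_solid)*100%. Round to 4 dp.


Porosity = (1-7.98/8.87)*100 = 10.0338 %


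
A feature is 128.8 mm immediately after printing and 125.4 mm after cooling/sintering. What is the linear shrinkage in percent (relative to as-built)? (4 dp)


Shrinkage = ((128.8-125.4)/128.8)*100 = 2.6398 %


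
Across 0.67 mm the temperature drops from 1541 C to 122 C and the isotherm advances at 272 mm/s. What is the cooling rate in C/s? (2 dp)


G = (1541-122)/0.67 = 2117.91044776 C/mm
CR = 2117.91044776 * 272 = 576071.64 C/s


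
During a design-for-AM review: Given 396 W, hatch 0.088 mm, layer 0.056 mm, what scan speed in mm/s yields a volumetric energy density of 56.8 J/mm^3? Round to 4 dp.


v = 396 / (56.8*0.088*0.056) = 1414.7384 mm/s


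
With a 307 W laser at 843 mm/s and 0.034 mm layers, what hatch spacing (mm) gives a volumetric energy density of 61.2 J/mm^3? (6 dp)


h = 307 / (61.2*843*0.034) = 0.175017 mm


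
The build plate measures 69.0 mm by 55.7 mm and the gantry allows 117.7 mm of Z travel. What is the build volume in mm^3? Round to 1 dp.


V = 69.0 * 55.7 * 117.7 = 452356.4 mm^3


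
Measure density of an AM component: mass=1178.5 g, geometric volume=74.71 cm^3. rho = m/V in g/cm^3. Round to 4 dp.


rho = 1178.5 / 74.71 = 15.7743 g/cm^3


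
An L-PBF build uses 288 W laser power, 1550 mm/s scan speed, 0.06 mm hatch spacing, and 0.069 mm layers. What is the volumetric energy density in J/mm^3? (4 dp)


E = 288 / (1550*0.06*0.069) = 44.8808 J/mm^3


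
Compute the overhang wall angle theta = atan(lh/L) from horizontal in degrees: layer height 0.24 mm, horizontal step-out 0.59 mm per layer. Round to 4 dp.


angle = atan(0.24/0.59) = 22.1355 degrees


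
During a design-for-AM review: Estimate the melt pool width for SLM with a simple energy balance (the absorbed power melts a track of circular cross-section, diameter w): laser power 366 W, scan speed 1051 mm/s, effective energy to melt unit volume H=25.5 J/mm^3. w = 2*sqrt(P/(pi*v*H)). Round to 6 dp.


w = 2*sqrt(366/(pi*1051*25.5)) = 0.131863 mm


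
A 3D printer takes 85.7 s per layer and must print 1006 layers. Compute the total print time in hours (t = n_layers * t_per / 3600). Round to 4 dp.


t = 1006 * 85.7 / 3600 = 23.9484 hrs


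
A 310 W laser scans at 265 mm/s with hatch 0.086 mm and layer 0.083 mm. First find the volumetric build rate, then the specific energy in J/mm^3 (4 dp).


Build rate = 265 * 0.086 * 0.083 = 1.89157 mm^3/s
SE = 310 / 1.89157 = 163.885 J/mm^3


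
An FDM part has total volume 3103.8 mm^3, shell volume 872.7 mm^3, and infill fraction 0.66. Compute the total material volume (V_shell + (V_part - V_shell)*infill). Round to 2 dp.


V_infill = (3103.8 - 872.7) * 0.66 = 1472.53
V_total = 872.7 + 1472.53 = 2345.23 mm^3


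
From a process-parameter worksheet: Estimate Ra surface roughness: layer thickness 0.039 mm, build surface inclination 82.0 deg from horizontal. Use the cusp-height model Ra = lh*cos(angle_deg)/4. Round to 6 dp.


Ra = 0.039 * cos(82.0) / 4 = 0.001357 mm


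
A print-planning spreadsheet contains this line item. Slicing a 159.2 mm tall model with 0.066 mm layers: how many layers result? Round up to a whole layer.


Layers = ceil(159.2/0.066) = 2413


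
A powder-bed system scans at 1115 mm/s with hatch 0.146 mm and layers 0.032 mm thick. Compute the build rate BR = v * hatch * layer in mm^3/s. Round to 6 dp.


Rate = 1115 * 0.146 * 0.032 = 5.20928 mm^3/s


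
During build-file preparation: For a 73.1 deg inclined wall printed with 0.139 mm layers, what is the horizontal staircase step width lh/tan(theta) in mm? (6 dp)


step = 0.139 / tan(73.1) = 0.042231 mm


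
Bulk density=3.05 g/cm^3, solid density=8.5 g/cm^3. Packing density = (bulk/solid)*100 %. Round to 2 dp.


Packing = (3.05/8.5)*100 = 35.88 %


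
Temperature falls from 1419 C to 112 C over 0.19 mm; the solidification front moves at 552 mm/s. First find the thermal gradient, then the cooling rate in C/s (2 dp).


G = (1419-112)/0.19 = 6878.94736842 C/mm
CR = 6878.94736842 * 552 = 3797178.95 C/s


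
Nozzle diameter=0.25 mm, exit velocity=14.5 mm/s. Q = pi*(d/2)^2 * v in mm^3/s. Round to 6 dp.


A = pi*(0.25/2)^2 = 0.04908739 mm^2
Q = 0.04908739 * 14.5 = 0.711767 mm^3/s


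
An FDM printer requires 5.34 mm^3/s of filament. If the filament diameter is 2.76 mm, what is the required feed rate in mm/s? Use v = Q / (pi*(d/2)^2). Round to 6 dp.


A = pi*(2.76/2)^2 = 5.982849
v = 5.34 / 5.982849 = 0.892551 mm/s


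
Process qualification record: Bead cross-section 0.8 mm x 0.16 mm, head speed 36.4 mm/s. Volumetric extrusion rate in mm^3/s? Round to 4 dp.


Rate = 0.8 * 0.16 * 36.4 = 4.6592 mm^3/s


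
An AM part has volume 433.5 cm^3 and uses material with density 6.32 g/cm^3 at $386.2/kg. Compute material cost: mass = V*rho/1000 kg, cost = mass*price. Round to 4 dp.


Mass = 433.5*6.32/1000 = 2.73972 kg
Cost = 2.73972 * 386.2 = 1058.0799 $


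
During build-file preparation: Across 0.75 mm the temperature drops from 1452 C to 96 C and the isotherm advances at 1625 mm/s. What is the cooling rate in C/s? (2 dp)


G = (1452-96)/0.75 = 1808.0 C/mm
CR = 1808.0 * 1625 = 2938000.0 C/s


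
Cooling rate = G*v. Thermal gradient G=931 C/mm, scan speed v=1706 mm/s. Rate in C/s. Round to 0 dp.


CR = 931 * 1706 = 1588286 C/s


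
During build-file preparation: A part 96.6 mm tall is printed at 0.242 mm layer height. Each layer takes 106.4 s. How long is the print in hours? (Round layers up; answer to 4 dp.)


Layers = ceil(96.6/0.242) = 400
t = 400 * 106.4 / 3600 = 11.8222 hrs


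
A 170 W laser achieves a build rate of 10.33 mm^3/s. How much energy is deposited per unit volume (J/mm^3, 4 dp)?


SE = 170 / 10.33 = 16.4569 J/mm^3


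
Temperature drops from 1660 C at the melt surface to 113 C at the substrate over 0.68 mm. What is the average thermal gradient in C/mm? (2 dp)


G = (1660-113)/0.68 = 2275.0 C/mm


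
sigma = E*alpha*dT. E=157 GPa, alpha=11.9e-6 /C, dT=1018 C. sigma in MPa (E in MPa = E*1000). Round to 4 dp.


sigma = 157*1000 * 11.9e-6 * 1018 = 1901.9294 MPa


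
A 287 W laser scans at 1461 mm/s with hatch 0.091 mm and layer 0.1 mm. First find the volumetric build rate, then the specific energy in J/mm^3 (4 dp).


Build rate = 1461 * 0.091 * 0.1 = 13.2951 mm^3/s
SE = 287 / 13.2951 = 21.5869 J/mm^3


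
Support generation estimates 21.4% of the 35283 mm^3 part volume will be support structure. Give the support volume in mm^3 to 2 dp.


V_support = 35283 * 0.214 = 7550.56 mm^3


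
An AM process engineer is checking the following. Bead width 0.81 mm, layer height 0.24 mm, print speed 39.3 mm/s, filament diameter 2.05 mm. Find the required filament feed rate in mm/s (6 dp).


Q = 0.81 * 0.24 * 39.3 = 7.63992 mm^3/s
A_fil = pi*(2.05/2)^2 = 3.30063578 mm^2
v_feed = 7.63992 / 3.30063578 = 2.314681 mm/s
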